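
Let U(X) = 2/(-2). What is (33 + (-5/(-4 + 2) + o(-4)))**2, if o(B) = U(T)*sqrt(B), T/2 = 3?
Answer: 5025/4 - 142*I ≈ 1256.3 - 142.0*I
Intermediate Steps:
T = 6 (T = 2*3 = 6)
U(X) = -1 (U(X) = 2*(-1/2) = -1)
o(B) = -sqrt(B)
(33 + (-5/(-4 + 2) + o(-4)))**2 = (33 + (-5/(-4 + 2) - sqrt(-4)))**2 = (33 + (-5/(-2) - 2*I))**2 = (33 + (-1/2*(-5) - 2*I))**2 = (33 + (5/2 - 2*I))**2 = (71/2 - 2*I)**2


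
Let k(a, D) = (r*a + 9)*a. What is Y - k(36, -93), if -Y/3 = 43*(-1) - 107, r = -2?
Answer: 2718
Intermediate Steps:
Y = 450 (Y = -3*(43*(-1) - 107) = -3*(-43 - 107) = -3*(-150) = 450)
k(a, D) = a*(9 - 2*a) (k(a, D) = (-2*a + 9)*a = (9 - 2*a)*a = a*(9 - 2*a))
Y - k(36, -93) = 450 - 36*(9 - 2*36) = 450 - 36*(9 - 72) = 450 - 36*(-63) = 450 - 1*(-2268) = 450 + 2268 = 2718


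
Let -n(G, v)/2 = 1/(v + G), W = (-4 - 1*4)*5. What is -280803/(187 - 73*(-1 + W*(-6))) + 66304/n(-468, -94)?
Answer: 321578659043/17260 ≈ 1.8631e+7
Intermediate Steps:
W = -40 (W = (-4 - 4)*5 = -8*5 = -40)
n(G, v) = -2/(G + v) (n(G, v) = -2/(v + G) = -2/(G + v))
-280803/(187 - 73*(-1 + W*(-6))) + 66304/n(-468, -94) = -280803/(187 - 73*(-1 - 40*(-6))) + 66304/((-2/(-468 - 94))) = -280803/(187 - 73*(-1 + 240)) + 66304/((-2/(-562))) = -280803/(187 - 73*239) + 66304/((-2*(-1/562))) = -280803/(187 - 17447) + 66304/(1/281) = -280803/(-17260) + 66304*281 = -280803*(-1/17260) + 18631424 = 280803/17260 + 18631424 = 321578659043/17260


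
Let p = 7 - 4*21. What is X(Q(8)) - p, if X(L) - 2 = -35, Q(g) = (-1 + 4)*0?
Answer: 44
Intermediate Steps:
Q(g) = 0 (Q(g) = 3*0 = 0)
X(L) = -33 (X(L) = 2 - 35 = -33)
p = -77 (p = 7 - 84 = -77)
X(Q(8)) - p = -33 - 1*(-77) = -33 + 77 = 44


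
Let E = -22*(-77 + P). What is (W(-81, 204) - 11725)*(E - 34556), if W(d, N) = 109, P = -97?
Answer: 356936448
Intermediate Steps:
E = 3828 (E = -22*(-77 - 97) = -22*(-174) = 3828)
(W(-81, 204) - 11725)*(E - 34556) = (109 - 11725)*(3828 - 34556) = -11616*(-30728) = 356936448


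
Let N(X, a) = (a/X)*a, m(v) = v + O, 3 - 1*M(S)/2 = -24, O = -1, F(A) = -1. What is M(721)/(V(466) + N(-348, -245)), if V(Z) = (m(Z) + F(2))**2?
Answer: 18792/74862983 ≈ 0.00025102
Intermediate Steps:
M(S) = 54 (M(S) = 6 - 2*(-24) = 6 + 48 = 54)
m(v) = -1 + v (m(v) = v - 1 = -1 + v)
V(Z) = (-2 + Z)**2 (V(Z) = ((-1 + Z) - 1)**2 = (-2 + Z)**2)
N(X, a) = a**2/X
M(721)/(V(466) + N(-348, -245)) = 54/((-2 + 466)**2 + (-245)**2/(-348)) = 54/(464**2 - 1/348*60025) = 54/(215296 - 60025/348) = 54/(74862983/348) = 54*(348/74862983) = 18792/74862983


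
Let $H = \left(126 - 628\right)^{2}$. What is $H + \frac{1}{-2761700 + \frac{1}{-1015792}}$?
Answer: $\frac{706950038383101812}{2805312766401} \approx 2.52 \cdot 10^{5}$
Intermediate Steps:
$H = 252004$ ($H = \left(-502\right)^{2} = 252004$)
$H + \frac{1}{-2761700 + \frac{1}{-1015792}} = 252004 + \frac{1}{-2761700 + \frac{1}{-1015792}} = 252004 + \frac{1}{-2761700 - \frac{1}{1015792}} = 252004 + \frac{1}{- \frac{2805312766401}{1015792}} = 252004 - \frac{1015792}{2805312766401} = \frac{706950038383101812}{2805312766401}$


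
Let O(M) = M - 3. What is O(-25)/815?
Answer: -28/815 ≈ -0.034356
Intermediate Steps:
O(M) = -3 + M
O(-25)/815 = (-3 - 25)/815 = -28*1/815 = -28/815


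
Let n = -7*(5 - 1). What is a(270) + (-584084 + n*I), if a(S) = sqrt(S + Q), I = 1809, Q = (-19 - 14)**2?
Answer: -634736 + 3*sqrt(151) ≈ -6.3470e+5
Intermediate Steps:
Q = 1089 (Q = (-33)**2 = 1089)
n = -28 (n = -7*4 = -28)
a(S) = sqrt(1089 + S) (a(S) = sqrt(S + 1089) = sqrt(1089 + S))
a(270) + (-584084 + n*I) = sqrt(1089 + 270) + (-584084 - 28*1809) = sqrt(1359) + (-584084 - 50652) = 3*sqrt(151) - 634736 = -634736 + 3*sqrt(151)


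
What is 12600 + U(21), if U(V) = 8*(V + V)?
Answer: 12936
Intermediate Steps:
U(V) = 16*V (U(V) = 8*(2*V) = 16*V)
12600 + U(21) = 12600 + 16*21 = 12600 + 336 = 12936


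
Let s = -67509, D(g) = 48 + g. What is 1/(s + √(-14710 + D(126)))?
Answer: -67509/4557479617 - 2*I*√3634/4557479617 ≈ -1.4813e-5 - 2.6454e-8*I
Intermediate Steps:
1/(s + √(-14710 + D(126))) = 1/(-67509 + √(-14710 + (48 + 126))) = 1/(-67509 + √(-14710 + 174)) = 1/(-67509 + √(-14536)) = 1/(-67509 + 2*I*√3634)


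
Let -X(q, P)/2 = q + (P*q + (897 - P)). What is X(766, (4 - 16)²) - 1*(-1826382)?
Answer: 1602736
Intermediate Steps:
X(q, P) = -1794 - 2*q + 2*P - 2*P*q (X(q, P) = -2*(q + (P*q + (897 - P))) = -2*(q + (897 - P + P*q)) = -2*(897 + q - P + P*q) = -1794 - 2*q + 2*P - 2*P*q)
X(766, (4 - 16)²) - 1*(-1826382) = (-1794 - 2*766 + 2*(4 - 16)² - 2*(4 - 16)²*766) - 1*(-1826382) = (-1794 - 1532 + 2*(-12)² - 2*(-12)²*766) + 1826382 = (-1794 - 1532 + 2*144 - 2*144*766) + 1826382 = (-1794 - 1532 + 288 - 220608) + 1826382 = -223646 + 1826382 = 1602736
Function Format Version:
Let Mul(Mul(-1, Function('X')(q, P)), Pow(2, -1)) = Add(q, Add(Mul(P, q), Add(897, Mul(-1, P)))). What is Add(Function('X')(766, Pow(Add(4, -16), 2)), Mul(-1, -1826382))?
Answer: 1602736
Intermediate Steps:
Function('X')(q, P) = Add(-1794, Mul(-2, q), Mul(2, P), Mul(-2, P, q)) (Function('X')(q, P) = Mul(-2, Add(q, Add(Mul(P, q), Add(897, Mul(-1, P))))) = Mul(-2, Add(q, Add(897, Mul(-1, P), Mul(P, q)))) = Mul(-2, Add(897, q, Mul(-1, P), Mul(P, q))) = Add(-1794, Mul(-2, q), Mul(2, P), Mul(-2, P, q)))
Add(Function('X')(766, Pow(Add(4, -16), 2)), Mul(-1, -1826382)) = Add(Add(-1794, Mul(-2, 766), Mul(2, Pow(Add(4, -16), 2)), Mul(-2, Pow(Add(4, -16), 2), 766)), Mul(-1, -1826382)) = Add(Add(-1794, -1532, Mul(2, Pow(-12, 2)), Mul(-2, Pow(-12, 2), 766)), 1826382) = Add(Add(-1794, -1532, Mul(2, 144), Mul(-2, 144, 766)), 1826382) = Add(Add(-1794, -1532, 288, -220608), 1826382) = Add(-223646, 1826382) = 1602736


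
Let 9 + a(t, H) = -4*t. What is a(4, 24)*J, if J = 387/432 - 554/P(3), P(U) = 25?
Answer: 25517/48 ≈ 531.60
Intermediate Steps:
a(t, H) = -9 - 4*t
J = -25517/1200 (J = 387/432 - 554/25 = 387*(1/432) - 554*1/25 = 43/48 - 554/25 = -25517/1200 ≈ -21.264)
a(4, 24)*J = (-9 - 4*4)*(-25517/1200) = (-9 - 16)*(-25517/1200) = -25*(-25517/1200) = 25517/48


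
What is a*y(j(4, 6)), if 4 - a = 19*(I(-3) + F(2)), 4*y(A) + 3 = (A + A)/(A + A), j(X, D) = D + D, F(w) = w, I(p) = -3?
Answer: -23/2 ≈ -11.500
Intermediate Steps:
j(X, D) = 2*D
y(A) = -½ (y(A) = -¾ + ((A + A)/(A + A))/4 = -¾ + ((2*A)/((2*A)))/4 = -¾ + ((2*A)*(1/(2*A)))/4 = -¾ + (¼)*1 = -¾ + ¼ = -½)
a = 23 (a = 4 - 19*(-3 + 2) = 4 - 19*(-1) = 4 - 1*(-19) = 4 + 19 = 23)
a*y(j(4, 6)) = 23*(-½) = -23/2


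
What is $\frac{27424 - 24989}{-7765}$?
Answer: $- \frac{487}{1553} \approx -0.31359$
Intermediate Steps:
$\frac{27424 - 24989}{-7765} = 2435 \left(- \frac{1}{7765}\right) = - \frac{487}{1553}$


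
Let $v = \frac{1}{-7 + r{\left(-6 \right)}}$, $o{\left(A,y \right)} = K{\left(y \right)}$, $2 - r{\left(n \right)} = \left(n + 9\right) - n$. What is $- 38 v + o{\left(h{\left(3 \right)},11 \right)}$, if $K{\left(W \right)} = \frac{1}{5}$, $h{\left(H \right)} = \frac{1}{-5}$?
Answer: $\frac{102}{35} \approx 2.9143$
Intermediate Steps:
$h{\left(H \right)} = - \frac{1}{5}$
$r{\left(n \right)} = -7$ ($r{\left(n \right)} = 2 - \left(\left(n + 9\right) - n\right) = 2 - \left(\left(9 + n\right) - n\right) = 2 - 9 = -7$)
$K{\left(W \right)} = \frac{1}{5}$
$o{\left(A,y \right)} = \frac{1}{5}$
$v = - \frac{1}{14}$ ($v = \frac{1}{-7 - 7} = \frac{1}{-14} = - \frac{1}{14} \approx -0.071429$)
$- 38 v + o{\left(h{\left(3 \right)},11 \right)} = \left(-38\right) \left(- \frac{1}{14}\right) + \frac{1}{5} = \frac{19}{7} + \frac{1}{5} = \frac{102}{35}$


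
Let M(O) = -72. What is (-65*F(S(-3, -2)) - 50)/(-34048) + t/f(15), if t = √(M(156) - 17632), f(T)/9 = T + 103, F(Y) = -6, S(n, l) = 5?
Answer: -85/8512 + I*√4426/531 ≈ -0.0099859 + 0.12529*I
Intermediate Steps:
f(T) = 927 + 9*T (f(T) = 9*(T + 103) = 9*(103 + T) = 927 + 9*T)
t = 2*I*√4426 (t = √(-72 - 17632) = √(-17704) = 2*I*√4426 ≈ 133.06*I)
(-65*F(S(-3, -2)) - 50)/(-34048) + t/f(15) = (-65*(-6) - 50)/(-34048) + (2*I*√4426)/(927 + 9*15) = (390 - 50)*(-1/34048) + (2*I*√4426)/(927 + 135) = 340*(-1/34048) + (2*I*√4426)/1062 = -85/8512 + (2*I*√4426)*(1/1062) = -85/8512 + I*√4426/531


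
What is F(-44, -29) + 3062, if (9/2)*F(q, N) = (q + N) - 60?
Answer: 27292/9 ≈ 3032.4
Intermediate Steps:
F(q, N) = -40/3 + 2*N/9 + 2*q/9 (F(q, N) = 2*((q + N) - 60)/9 = 2*((N + q) - 60)/9 = 2*(-60 + N + q)/9 = -40/3 + 2*N/9 + 2*q/9)
F(-44, -29) + 3062 = (-40/3 + (2/9)*(-29) + (2/9)*(-44)) + 3062 = (-40/3 - 58/9 - 88/9) + 3062 = -266/9 + 3062 = 27292/9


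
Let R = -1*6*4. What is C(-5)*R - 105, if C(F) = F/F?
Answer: -129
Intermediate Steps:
C(F) = 1
R = -24 (R = -6*4 = -24)
C(-5)*R - 105 = 1*(-24) - 105 = -24 - 105 = -129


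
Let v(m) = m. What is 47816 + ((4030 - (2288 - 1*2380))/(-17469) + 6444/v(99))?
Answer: 1022304134/21351 ≈ 47881.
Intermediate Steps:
47816 + ((4030 - (2288 - 1*2380))/(-17469) + 6444/v(99)) = 47816 + ((4030 - (2288 - 1*2380))/(-17469) + 6444/99) = 47816 + ((4030 - (2288 - 2380))*(-1/17469) + 6444*(1/99)) = 47816 + ((4030 - 1*(-92))*(-1/17469) + 716/11) = 47816 + ((4030 + 92)*(-1/17469) + 716/11) = 47816 + (4122*(-1/17469) + 716/11) = 47816 + (-458/1941 + 716/11) = 47816 + 1384718/21351 = 1022304134/21351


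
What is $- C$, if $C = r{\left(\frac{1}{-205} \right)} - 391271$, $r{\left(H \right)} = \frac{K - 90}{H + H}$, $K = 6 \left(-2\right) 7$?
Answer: $373436$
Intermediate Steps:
$K = -84$ ($K = \left(-12\right) 7 = -84$)
$r{\left(H \right)} = - \frac{87}{H}$ ($r{\left(H \right)} = \frac{-84 - 90}{H + H} = - \frac{174}{2 H} = - 174 \frac{1}{2 H} = - \frac{87}{H}$)
$C = -373436$ ($C = - \frac{87}{\frac{1}{-205}} - 391271 = - \frac{87}{- \frac{1}{205}} - 391271 = \left(-87\right) \left(-205\right) - 391271 = 17835 - 391271 = -373436$)
$- C = \left(-1\right) \left(-373436\right) = 373436$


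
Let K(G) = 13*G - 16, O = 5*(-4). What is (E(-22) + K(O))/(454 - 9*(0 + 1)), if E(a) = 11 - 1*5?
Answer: -54/89 ≈ -0.60674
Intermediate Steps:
O = -20
K(G) = -16 + 13*G
E(a) = 6 (E(a) = 11 - 5 = 6)
(E(-22) + K(O))/(454 - 9*(0 + 1)) = (6 + (-16 + 13*(-20)))/(454 - 9*(0 + 1)) = (6 + (-16 - 260))/(454 - 9*1) = (6 - 276)/(454 - 9) = -270/445 = -270*1/445 = -54/89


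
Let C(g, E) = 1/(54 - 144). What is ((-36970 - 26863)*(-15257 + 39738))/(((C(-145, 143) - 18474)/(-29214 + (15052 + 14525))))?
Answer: 60275404530/1963 ≈ 3.0706e+7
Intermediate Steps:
C(g, E) = -1/90 (C(g, E) = 1/(-90) = -1/90)
((-36970 - 26863)*(-15257 + 39738))/(((C(-145, 143) - 18474)/(-29214 + (15052 + 14525)))) = ((-36970 - 26863)*(-15257 + 39738))/(((-1/90 - 18474)/(-29214 + (15052 + 14525)))) = (-63833*24481)/((-1662661/(90*(-29214 + 29577)))) = -1562695673/((-1662661/90/363)) = -1562695673/((-1662661/90*1/363)) = -1562695673/(-13741/270) = -1562695673*(-270/13741) = 60275404530/1963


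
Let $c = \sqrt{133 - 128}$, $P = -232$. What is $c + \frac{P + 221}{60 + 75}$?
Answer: $- \frac{11}{135} + \sqrt{5} \approx 2.1546$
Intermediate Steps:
$c = \sqrt{5} \approx 2.2361$
$c + \frac{P + 221}{60 + 75} = \sqrt{5} + \frac{-232 + 221}{60 + 75} = \sqrt{5} - \frac{11}{135} = - \frac{11}{135} + \sqrt{5}$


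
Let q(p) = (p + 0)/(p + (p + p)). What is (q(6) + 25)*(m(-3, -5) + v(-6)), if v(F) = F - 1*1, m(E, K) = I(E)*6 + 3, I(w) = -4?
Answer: -2128/3 ≈ -709.33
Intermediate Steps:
q(p) = 1/3 (q(p) = p/(p + 2*p) = p/((3*p)) = p*(1/(3*p)) = 1/3)
m(E, K) = -21 (m(E, K) = -4*6 + 3 = -24 + 3 = -21)
v(F) = -1 + F (v(F) = F - 1 = -1 + F)
(q(6) + 25)*(m(-3, -5) + v(-6)) = (1/3 + 25)*(-21 + (-1 - 6)) = 76*(-21 - 7)/3 = (76/3)*(-28) = -2128/3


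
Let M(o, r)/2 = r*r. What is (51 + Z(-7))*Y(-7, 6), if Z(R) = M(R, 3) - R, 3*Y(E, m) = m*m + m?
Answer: 1064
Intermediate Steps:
M(o, r) = 2*r² (M(o, r) = 2*(r*r) = 2*r²)
Y(E, m) = m/3 + m²/3 (Y(E, m) = (m*m + m)/3 = (m² + m)/3 = (m + m²)/3 = m/3 + m²/3)
Z(R) = 18 - R (Z(R) = 2*3² - R = 2*9 - R = 18 - R)
(51 + Z(-7))*Y(-7, 6) = (51 + (18 - 1*(-7)))*((⅓)*6*(1 + 6)) = (51 + (18 + 7))*((⅓)*6*7) = (51 + 25)*14 = 76*14 = 1064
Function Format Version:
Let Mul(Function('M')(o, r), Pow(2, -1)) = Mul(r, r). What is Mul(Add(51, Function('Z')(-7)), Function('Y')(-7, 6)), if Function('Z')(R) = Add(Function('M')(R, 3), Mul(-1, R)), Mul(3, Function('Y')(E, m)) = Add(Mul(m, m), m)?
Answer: 1064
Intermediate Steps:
Function('M')(o, r) = Mul(2, Pow(r, 2)) (Function('M')(o, r) = Mul(2, Mul(r, r)) = Mul(2, Pow(r, 2)))
Function('Y')(E, m) = Add(Mul(Rational(1, 3), m), Mul(Rational(1, 3), Pow(m, 2))) (Function('Y')(E, m) = Mul(Rational(1, 3), Add(Mul(m, m), m)) = Mul(Rational(1, 3), Add(Pow(m, 2), m)) = Mul(Rational(1, 3), Add(m, Pow(m, 2))) = Add(Mul(Rational(1, 3), m), Mul(Rational(1, 3), Pow(m, 2))))
Function('Z')(R) = Add(18, Mul(-1, R)) (Function('Z')(R) = Add(Mul(2, Pow(3, 2)), Mul(-1, R)) = Add(Mul(2, 9), Mul(-1, R)) = Add(18, Mul(-1, R)))
Mul(Add(51, Function('Z')(-7)), Function('Y')(-7, 6)) = Mul(Add(51, Add(18, Mul(-1, -7))), Mul(Rational(1, 3), 6, Add(1, 6))) = Mul(Add(51, Add(18, 7)), Mul(Rational(1, 3), 6, 7)) = Mul(Add(51, 25), 14) = Mul(76, 14) = 1064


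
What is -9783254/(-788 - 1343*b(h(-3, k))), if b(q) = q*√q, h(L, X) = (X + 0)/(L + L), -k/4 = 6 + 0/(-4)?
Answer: 4891627/5766 ≈ 848.36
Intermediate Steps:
k = -24 (k = -4*(6 + 0/(-4)) = -4*(6 - ¼*0) = -4*(6 + 0) = -4*6 = -24)
h(L, X) = X/(2*L) (h(L, X) = X/((2*L)) = X*(1/(2*L)) = X/(2*L))
b(q) = q^(3/2)
-9783254/(-788 - 1343*b(h(-3, k))) = -9783254/(-788 - 1343*24*√3*(-1/(-3))^(3/2)) = -9783254/(-788 - 1343*((½)*(-24)*(-⅓))^(3/2)) = -9783254/(-788 - 1343*4^(3/2)) = -9783254/(-788 - 1343*8) = -9783254/(-788 - 10744) = -9783254/(-11532) = -9783254*(-1/11532) = 4891627/5766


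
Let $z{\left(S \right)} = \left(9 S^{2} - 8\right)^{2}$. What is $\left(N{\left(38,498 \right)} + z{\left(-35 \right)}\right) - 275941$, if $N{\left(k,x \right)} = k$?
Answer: $121098386$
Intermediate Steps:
$z{\left(S \right)} = \left(-8 + 9 S^{2}\right)^{2}$
$\left(N{\left(38,498 \right)} + z{\left(-35 \right)}\right) - 275941 = \left(38 + \left(-8 + 9 \left(-35\right)^{2}\right)^{2}\right) - 275941 = \left(38 + \left(-8 + 9 \cdot 1225\right)^{2}\right) - 275941 = \left(38 + \left(-8 + 11025\right)^{2}\right) - 275941 = \left(38 + 11017^{2}\right) - 275941 = \left(38 + 121374289\right) - 275941 = 121374327 - 275941 = 121098386$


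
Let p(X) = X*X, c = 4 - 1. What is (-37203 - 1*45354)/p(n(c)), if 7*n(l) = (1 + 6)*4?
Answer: -82557/16 ≈ -5159.8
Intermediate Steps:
c = 3
n(l) = 4 (n(l) = ((1 + 6)*4)/7 = (7*4)/7 = (1/7)*28 = 4)
p(X) = X**2
(-37203 - 1*45354)/p(n(c)) = (-37203 - 1*45354)/(4**2) = (-37203 - 45354)/16 = -82557*1/16 = -82557/16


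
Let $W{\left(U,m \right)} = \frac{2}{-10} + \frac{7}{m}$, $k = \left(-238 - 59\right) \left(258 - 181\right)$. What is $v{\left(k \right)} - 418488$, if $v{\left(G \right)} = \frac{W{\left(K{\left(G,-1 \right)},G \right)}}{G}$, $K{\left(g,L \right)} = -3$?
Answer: $- \frac{156332517842848}{373565115} \approx -4.1849 \cdot 10^{5}$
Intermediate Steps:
$k = -22869$ ($k = \left(-297\right) 77 = -22869$)
$W{\left(U,m \right)} = - \frac{1}{5} + \frac{7}{m}$ ($W{\left(U,m \right)} = 2 \left(- \frac{1}{10}\right) + \frac{7}{m} = - \frac{1}{5} + \frac{7}{m}$)
$v{\left(G \right)} = \frac{35 - G}{5 G^{2}}$ ($v{\left(G \right)} = \frac{\frac{1}{5} \frac{1}{G} \left(35 - G\right)}{G} = \frac{35 - G}{5 G^{2}}$)
$v{\left(k \right)} - 418488 = \frac{35 - -22869}{5 \cdot 522991161} - 418488 = \frac{1}{5} \cdot \frac{1}{522991161} \left(35 + 22869\right) - 418488 = \frac{1}{5} \cdot \frac{1}{522991161} \cdot 22904 - 418488 = \frac{3272}{373565115} - 418488 = - \frac{156332517842848}{373565115}$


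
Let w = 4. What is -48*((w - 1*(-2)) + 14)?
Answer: -960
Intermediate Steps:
-48*((w - 1*(-2)) + 14) = -48*((4 - 1*(-2)) + 14) = -48*((4 + 2) + 14) = -48*(6 + 14) = -48*20 = -8*120 = -960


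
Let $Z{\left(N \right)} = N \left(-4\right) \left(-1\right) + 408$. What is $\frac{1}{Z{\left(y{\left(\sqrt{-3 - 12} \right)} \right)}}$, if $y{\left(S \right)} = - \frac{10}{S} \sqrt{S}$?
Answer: $\frac{3}{8 \left(153 + 15^{\frac{3}{4}} i^{\frac{3}{2}}\right)} \approx 0.0025371 - 9.2634 \cdot 10^{-5} i$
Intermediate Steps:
$y{\left(S \right)} = - \frac{10}{\sqrt{S}}$
$Z{\left(N \right)} = 408 + 4 N$ ($Z{\left(N \right)} = - 4 N \left(-1\right) + 408 = 4 N + 408 = 408 + 4 N$)
$\frac{1}{Z{\left(y{\left(\sqrt{-3 - 12} \right)} \right)}} = \frac{1}{408 + 4 \left(- \frac{10}{\sqrt[4]{-3 - 12}}\right)} = \frac{1}{408 + 4 \left(- \frac{10}{\sqrt[4]{-15}}\right)} = \frac{1}{408 + 4 \left(- \frac{10}{\sqrt[4]{15} \sqrt{i}}\right)} = \frac{1}{408 + 4 \left(- 10 \frac{15^{\frac{3}{4}} \left(- i^{\frac{3}{2}}\right)}{15}\right)} = \frac{1}{408 + 4 \frac{2 \cdot 15^{\frac{3}{4}} i^{\frac{3}{2}}}{3}} = \frac{1}{408 + \frac{8 \cdot 15^{\frac{3}{4}} i^{\frac{3}{2}}}{3}}$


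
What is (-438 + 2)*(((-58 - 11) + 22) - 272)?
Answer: 139084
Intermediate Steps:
(-438 + 2)*(((-58 - 11) + 22) - 272) = -436*((-69 + 22) - 272) = -436*(-47 - 272) = -436*(-319) = 139084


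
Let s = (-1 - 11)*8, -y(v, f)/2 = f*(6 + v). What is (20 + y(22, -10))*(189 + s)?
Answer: 53940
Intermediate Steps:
y(v, f) = -2*f*(6 + v)
s = -96 (s = -12*8 = -96)
(20 + y(22, -10))*(189 + s) = (20 - 2*(-10)*(6 + 22))*(189 - 96) = (20 - 2*(-10)*28)*93 = (20 + 560)*93 = 580*93 = 53940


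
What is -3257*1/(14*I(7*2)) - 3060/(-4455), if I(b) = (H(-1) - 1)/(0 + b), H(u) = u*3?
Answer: 322715/396 ≈ 814.94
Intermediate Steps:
H(u) = 3*u
I(b) = -4/b (I(b) = (3*(-1) - 1)/(0 + b) = (-3 - 1)/b = -4/b)
-3257*1/(14*I(7*2)) - 3060/(-4455) = -3257/(-4/(7*2)*14) - 3060/(-4455) = -3257/(-4/14*14) - 3060*(-1/4455) = -3257/(-4*1/14*14) + 68/99 = -3257/((-2/7*14)) + 68/99 = -3257/(-4) + 68/99 = -3257*(-¼) + 68/99 = 3257/4 + 68/99 = 322715/396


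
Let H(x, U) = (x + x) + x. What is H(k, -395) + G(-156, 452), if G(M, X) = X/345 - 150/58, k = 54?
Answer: 1608043/10005 ≈ 160.72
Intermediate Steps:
G(M, X) = -75/29 + X/345 (G(M, X) = X*(1/345) - 150*1/58 = X/345 - 75/29 = -75/29 + X/345)
H(x, U) = 3*x (H(x, U) = 2*x + x = 3*x)
H(k, -395) + G(-156, 452) = 3*54 + (-75/29 + (1/345)*452) = 162 + (-75/29 + 452/345) = 162 - 12767/10005 = 1608043/10005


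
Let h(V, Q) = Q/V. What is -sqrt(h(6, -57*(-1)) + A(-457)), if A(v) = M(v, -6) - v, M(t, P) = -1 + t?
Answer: -sqrt(34)/2 ≈ -2.9155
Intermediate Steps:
A(v) = -1 (A(v) = (-1 + v) - v = -1)
-sqrt(h(6, -57*(-1)) + A(-457)) = -sqrt(-57*(-1)/6 - 1) = -sqrt(57*(1/6) - 1) = -sqrt(19/2 - 1) = -sqrt(17/2) = -sqrt(34)/2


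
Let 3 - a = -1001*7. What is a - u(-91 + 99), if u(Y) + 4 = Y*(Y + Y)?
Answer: 6886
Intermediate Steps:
a = 7010 (a = 3 - (-1001)*7 = 3 - 1*(-7007) = 3 + 7007 = 7010)
u(Y) = -4 + 2*Y**2 (u(Y) = -4 + Y*(Y + Y) = -4 + Y*(2*Y) = -4 + 2*Y**2)
a - u(-91 + 99) = 7010 - (-4 + 2*(-91 + 99)**2) = 7010 - (-4 + 2*8**2) = 7010 - (-4 + 2*64) = 7010 - (-4 + 128) = 7010 - 1*124 = 7010 - 124 = 6886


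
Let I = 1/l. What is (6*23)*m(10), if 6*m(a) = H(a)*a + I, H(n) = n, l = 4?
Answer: 9223/4 ≈ 2305.8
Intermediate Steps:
I = ¼ (I = 1/4 = ¼ ≈ 0.25000)
m(a) = 1/24 + a²/6 (m(a) = (a*a + ¼)/6 = (a² + ¼)/6 = (¼ + a²)/6 = 1/24 + a²/6)
(6*23)*m(10) = (6*23)*(1/24 + (⅙)*10²) = 138*(1/24 + (⅙)*100) = 138*(1/24 + 50/3) = 138*(401/24) = 9223/4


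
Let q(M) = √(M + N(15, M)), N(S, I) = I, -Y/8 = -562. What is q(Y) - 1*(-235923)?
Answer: 235923 + 4*√562 ≈ 2.3602e+5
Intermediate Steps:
Y = 4496 (Y = -8*(-562) = 4496)
q(M) = √2*√M (q(M) = √(M + M) = √(2*M) = √2*√M)
q(Y) - 1*(-235923) = √2*√4496 - 1*(-235923) = √2*(4*√281) + 235923 = 4*√562 + 235923 = 235923 + 4*√562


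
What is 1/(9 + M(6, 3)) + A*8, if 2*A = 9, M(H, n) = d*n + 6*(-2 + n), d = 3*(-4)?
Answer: 755/21 ≈ 35.952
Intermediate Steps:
d = -12
M(H, n) = -12 - 6*n (M(H, n) = -12*n + 6*(-2 + n) = -12*n + (-12 + 6*n) = -12 - 6*n)
A = 9/2 (A = (1/2)*9 = 9/2 ≈ 4.5000)
1/(9 + M(6, 3)) + A*8 = 1/(9 + (-12 - 6*3)) + (9/2)*8 = 1/(9 + (-12 - 18)) + 36 = 1/(9 - 30) + 36 = 1/(-21) + 36 = -1/21 + 36 = 755/21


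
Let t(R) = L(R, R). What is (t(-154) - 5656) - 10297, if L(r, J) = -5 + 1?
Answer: -15957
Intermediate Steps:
L(r, J) = -4
t(R) = -4
(t(-154) - 5656) - 10297 = (-4 - 5656) - 10297 = -5660 - 10297 = -15957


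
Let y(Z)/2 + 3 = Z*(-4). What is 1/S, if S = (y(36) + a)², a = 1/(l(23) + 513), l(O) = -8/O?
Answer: 139027681/12016837173961 ≈ 1.1569e-5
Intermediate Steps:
a = 23/11791 (a = 1/(-8/23 + 513) = 1/(11791/23) = 23/11791 ≈ 0.0019506)
y(Z) = -6 - 8*Z (y(Z) = -6 + 2*(Z*(-4)) = -6 + 2*(-4*Z) = -6 - 8*Z)
S = 12016837173961/139027681 (S = ((-6 - 8*36) + 23/11791)² = ((-6 - 288) + 23/11791)² = (-294 + 23/11791)² = (-3466531/11791)² = 12016837173961/139027681 ≈ 86435.)
1/S = 1/(12016837173961/139027681) = 139027681/12016837173961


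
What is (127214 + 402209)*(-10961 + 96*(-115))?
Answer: -11647835423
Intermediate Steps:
(127214 + 402209)*(-10961 + 96*(-115)) = 529423*(-10961 - 11040) = 529423*(-22001) = -11647835423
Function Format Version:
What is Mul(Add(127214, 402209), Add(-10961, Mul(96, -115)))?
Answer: -11647835423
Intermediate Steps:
Mul(Add(127214, 402209), Add(-10961, Mul(96, -115))) = Mul(529423, Add(-10961, -11040)) = Mul(529423, -22001) = -11647835423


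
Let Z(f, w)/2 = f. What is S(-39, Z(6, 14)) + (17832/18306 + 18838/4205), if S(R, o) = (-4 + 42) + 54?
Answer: 1250281858/12829455 ≈ 97.454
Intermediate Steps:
Z(f, w) = 2*f
S(R, o) = 92 (S(R, o) = 38 + 54 = 92)
S(-39, Z(6, 14)) + (17832/18306 + 18838/4205) = 92 + (17832/18306 + 18838/4205) = 92 + (17832*(1/18306) + 18838*(1/4205)) = 92 + (2972/3051 + 18838/4205) = 92 + 69971998/12829455 = 1250281858/12829455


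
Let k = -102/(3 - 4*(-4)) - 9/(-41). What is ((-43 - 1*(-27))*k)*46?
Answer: 2952096/779 ≈ 3789.6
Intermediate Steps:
k = -4011/779 (k = -102/(3 + 16) - 9*(-1/41) = -102/19 + 9/41 = -4011/779 ≈ -5.1489)
((-43 - 1*(-27))*k)*46 = ((-43 - 1*(-27))*(-4011/779))*46 = ((-43 + 27)*(-4011/779))*46 = -16*(-4011/779)*46 = (64176/779)*46 = 2952096/779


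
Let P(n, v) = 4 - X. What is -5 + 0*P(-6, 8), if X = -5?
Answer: -5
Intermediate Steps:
P(n, v) = 9 (P(n, v) = 4 - 1*(-5) = 4 + 5 = 9)
-5 + 0*P(-6, 8) = -5 + 0*9 = -5 + 0 = -5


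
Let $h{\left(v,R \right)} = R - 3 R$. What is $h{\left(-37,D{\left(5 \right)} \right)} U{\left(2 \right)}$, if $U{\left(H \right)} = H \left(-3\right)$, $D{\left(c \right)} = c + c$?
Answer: $120$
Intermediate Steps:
$D{\left(c \right)} = 2 c$
$U{\left(H \right)} = - 3 H$
$h{\left(v,R \right)} = - 2 R$
$h{\left(-37,D{\left(5 \right)} \right)} U{\left(2 \right)} = - 2 \cdot 2 \cdot 5 \left(\left(-3\right) 2\right) = \left(-2\right) 10 \left(-6\right) = \left(-20\right) \left(-6\right) = 120$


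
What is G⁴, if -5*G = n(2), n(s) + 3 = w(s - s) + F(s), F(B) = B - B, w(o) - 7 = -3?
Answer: 1/625 ≈ 0.0016000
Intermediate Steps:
w(o) = 4 (w(o) = 7 - 3 = 4)
F(B) = 0
n(s) = 1 (n(s) = -3 + (4 + 0) = -3 + 4 = 1)
G = -⅕ (G = -⅕*1 = -⅕ ≈ -0.20000)
G⁴ = (-⅕)⁴ = 1/625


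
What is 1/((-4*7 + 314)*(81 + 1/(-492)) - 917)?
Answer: 246/5473111 ≈ 4.4947e-5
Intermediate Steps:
1/((-4*7 + 314)*(81 + 1/(-492)) - 917) = 1/((-28 + 314)*(81 - 1/492) - 917) = 1/(286*(39851/492) - 917) = 1/(5698693/246 - 917) = 1/(5473111/246) = 246/5473111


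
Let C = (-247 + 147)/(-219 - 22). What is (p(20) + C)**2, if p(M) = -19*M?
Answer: 8368590400/58081 ≈ 1.4408e+5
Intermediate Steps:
C = 100/241 (C = -100/(-241) = -100*(-1/241) = 100/241 ≈ 0.41494)
(p(20) + C)**2 = (-19*20 + 100/241)**2 = (-380 + 100/241)**2 = (-91480/241)**2 = 8368590400/58081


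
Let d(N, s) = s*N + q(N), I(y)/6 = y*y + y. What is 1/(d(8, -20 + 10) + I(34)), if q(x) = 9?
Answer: 1/7069 ≈ 0.00014146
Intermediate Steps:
I(y) = 6*y + 6*y² (I(y) = 6*(y*y + y) = 6*(y² + y) = 6*(y + y²) = 6*y + 6*y²)
d(N, s) = 9 + N*s (d(N, s) = s*N + 9 = N*s + 9 = 9 + N*s)
1/(d(8, -20 + 10) + I(34)) = 1/((9 + 8*(-20 + 10)) + 6*34*(1 + 34)) = 1/((9 + 8*(-10)) + 6*34*35) = 1/((9 - 80) + 7140) = 1/(-71 + 7140) = 1/7069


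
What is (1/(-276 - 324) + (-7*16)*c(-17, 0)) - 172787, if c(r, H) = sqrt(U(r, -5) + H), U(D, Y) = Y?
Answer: -103672201/600 - 112*I*sqrt(5) ≈ -1.7279e+5 - 250.44*I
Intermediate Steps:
c(r, H) = sqrt(-5 + H)
(1/(-276 - 324) + (-7*16)*c(-17, 0)) - 172787 = (1/(-276 - 324) + (-7*16)*sqrt(-5 + 0)) - 172787 = (1/(-600) - 112*I*sqrt(5)) - 172787 = (-1/600 - 112*I*sqrt(5)) - 172787 = -103672201/600 - 112*I*sqrt(5)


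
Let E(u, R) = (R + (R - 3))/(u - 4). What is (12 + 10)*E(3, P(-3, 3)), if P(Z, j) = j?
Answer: -66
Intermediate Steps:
E(u, R) = (-3 + 2*R)/(-4 + u) (E(u, R) = (R + (-3 + R))/(-4 + u) = (-3 + 2*R)/(-4 + u))
(12 + 10)*E(3, P(-3, 3)) = (12 + 10)*((-3 + 2*3)/(-4 + 3)) = 22*((-3 + 6)/(-1)) = 22*(-1*3) = 22*(-3) = -66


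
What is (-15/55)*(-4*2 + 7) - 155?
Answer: -1702/11 ≈ -154.73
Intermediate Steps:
(-15/55)*(-4*2 + 7) - 155 = (-15*1/55)*(-8 + 7) - 155 = -3/11*(-1) - 155 = 3/11 - 155 = -1702/11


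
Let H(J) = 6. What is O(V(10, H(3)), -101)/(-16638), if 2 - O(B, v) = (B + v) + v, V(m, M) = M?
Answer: -33/2773 ≈ -0.011900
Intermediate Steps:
O(B, v) = 2 - B - 2*v (O(B, v) = 2 - ((B + v) + v) = 2 - (B + 2*v) = 2 + (-B - 2*v) = 2 - B - 2*v)
O(V(10, H(3)), -101)/(-16638) = (2 - 1*6 - 2*(-101))/(-16638) = (2 - 6 + 202)*(-1/16638) = 198*(-1/16638) = -33/2773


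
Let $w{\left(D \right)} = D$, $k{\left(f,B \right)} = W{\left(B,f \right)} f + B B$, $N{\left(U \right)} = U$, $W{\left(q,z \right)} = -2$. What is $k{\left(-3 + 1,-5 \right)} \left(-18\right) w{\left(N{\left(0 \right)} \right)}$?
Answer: $0$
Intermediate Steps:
$k{\left(f,B \right)} = B^{2} - 2 f$ ($k{\left(f,B \right)} = - 2 f + B B = - 2 f + B^{2} = B^{2} - 2 f$)
$k{\left(-3 + 1,-5 \right)} \left(-18\right) w{\left(N{\left(0 \right)} \right)} = \left(\left(-5\right)^{2} - 2 \left(-3 + 1\right)\right) \left(-18\right) 0 = \left(25 - -4\right) \left(-18\right) 0 = \left(25 + 4\right) \left(-18\right) 0 = 29 \left(-18\right) 0 = \left(-522\right) 0 = 0$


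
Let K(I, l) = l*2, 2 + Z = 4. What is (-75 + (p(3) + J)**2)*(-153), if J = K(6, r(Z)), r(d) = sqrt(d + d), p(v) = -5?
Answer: 11322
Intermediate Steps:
Z = 2 (Z = -2 + 4 = 2)
r(d) = sqrt(2)*sqrt(d) (r(d) = sqrt(2*d) = sqrt(2)*sqrt(d))
K(I, l) = 2*l
J = 4 (J = 2*(sqrt(2)*sqrt(2)) = 2*2 = 4)
(-75 + (p(3) + J)**2)*(-153) = (-75 + (-5 + 4)**2)*(-153) = (-75 + (-1)**2)*(-153) = (-75 + 1)*(-153) = -74*(-153) = 11322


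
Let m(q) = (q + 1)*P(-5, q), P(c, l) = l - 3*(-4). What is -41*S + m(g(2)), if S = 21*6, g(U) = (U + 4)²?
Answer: -3390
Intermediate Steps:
P(c, l) = 12 + l (P(c, l) = l + 12 = 12 + l)
g(U) = (4 + U)²
m(q) = (1 + q)*(12 + q) (m(q) = (q + 1)*(12 + q) = (1 + q)*(12 + q))
S = 126
-41*S + m(g(2)) = -41*126 + (1 + (4 + 2)²)*(12 + (4 + 2)²) = -5166 + (1 + 6²)*(12 + 6²) = -5166 + (1 + 36)*(12 + 36) = -5166 + 37*48 = -5166 + 1776 = -3390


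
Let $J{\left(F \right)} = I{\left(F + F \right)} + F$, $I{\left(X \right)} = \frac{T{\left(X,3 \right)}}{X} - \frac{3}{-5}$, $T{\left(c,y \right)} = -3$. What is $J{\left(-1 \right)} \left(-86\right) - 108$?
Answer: $- \frac{1013}{5} \approx -202.6$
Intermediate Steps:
$I{\left(X \right)} = \frac{3}{5} - \frac{3}{X}$ ($I{\left(X \right)} = - \frac{3}{X} - \frac{3}{-5} = - \frac{3}{X} - - \frac{3}{5} = - \frac{3}{X} + \frac{3}{5} = \frac{3}{5} - \frac{3}{X}$)
$J{\left(F \right)} = \frac{3}{5} + F - \frac{3}{2 F}$ ($J{\left(F \right)} = \left(\frac{3}{5} - \frac{3}{F + F}\right) + F = \left(\frac{3}{5} - \frac{3}{2 F}\right) + F = \frac{3}{5} + F - \frac{3}{2 F}$)
$J{\left(-1 \right)} \left(-86\right) - 108 = \left(\frac{3}{5} - 1 - \frac{3}{2 \left(-1\right)}\right) \left(-86\right) - 108 = \left(\frac{3}{5} - 1 - - \frac{3}{2}\right) \left(-86\right) - 108 = \left(\frac{3}{5} - 1 + \frac{3}{2}\right) \left(-86\right) - 108 = \frac{11}{10} \left(-86\right) - 108 = - \frac{473}{5} - 108 = - \frac{1013}{5}$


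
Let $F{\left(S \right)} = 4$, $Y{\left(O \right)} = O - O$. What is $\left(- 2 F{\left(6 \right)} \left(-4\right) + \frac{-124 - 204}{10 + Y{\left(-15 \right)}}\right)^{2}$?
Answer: $\frac{16}{25} \approx 0.64$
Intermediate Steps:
$Y{\left(O \right)} = 0$
$\left(- 2 F{\left(6 \right)} \left(-4\right) + \frac{-124 - 204}{10 + Y{\left(-15 \right)}}\right)^{2} = \left(\left(-2\right) 4 \left(-4\right) + \frac{-124 - 204}{10 + 0}\right)^{2} = \left(\left(-8\right) \left(-4\right) - \frac{328}{10}\right)^{2} = \left(32 - \frac{164}{5}\right)^{2} = \left(- \frac{4}{5}\right)^{2} = \frac{16}{25}$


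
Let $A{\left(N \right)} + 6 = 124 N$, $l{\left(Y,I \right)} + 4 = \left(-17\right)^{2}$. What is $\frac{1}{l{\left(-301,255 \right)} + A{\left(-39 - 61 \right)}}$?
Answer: $- \frac{1}{12121} \approx -8.2501 \cdot 10^{-5}$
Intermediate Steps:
$l{\left(Y,I \right)} = 285$ ($l{\left(Y,I \right)} = -4 + \left(-17\right)^{2} = -4 + 289 = 285$)
$A{\left(N \right)} = -6 + 124 N$
$\frac{1}{l{\left(-301,255 \right)} + A{\left(-39 - 61 \right)}} = \frac{1}{285 + \left(-6 + 124 \left(-39 - 61\right)\right)} = \frac{1}{285 + \left(-6 + 124 \left(-100\right)\right)} = \frac{1}{285 - 12406} = \frac{1}{-12121} = - \frac{1}{12121}$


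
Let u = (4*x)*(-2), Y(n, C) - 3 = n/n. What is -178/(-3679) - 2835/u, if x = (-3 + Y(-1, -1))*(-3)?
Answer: -3475231/29432 ≈ -118.08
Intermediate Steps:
Y(n, C) = 4 (Y(n, C) = 3 + n/n = 3 + 1 = 4)
x = -3 (x = (-3 + 4)*(-3) = 1*(-3) = -3)
u = 24 (u = (4*(-3))*(-2) = -12*(-2) = 24)
-178/(-3679) - 2835/u = -178/(-3679) - 2835/24 = -178*(-1/3679) - 2835*1/24 = 178/3679 - 945/8 = -3475231/29432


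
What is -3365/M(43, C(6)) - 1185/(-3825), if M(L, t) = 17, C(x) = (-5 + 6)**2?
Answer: -50396/255 ≈ -197.63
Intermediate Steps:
C(x) = 1 (C(x) = 1**2 = 1)
-3365/M(43, C(6)) - 1185/(-3825) = -3365/17 - 1185/(-3825) = -3365*1/17 - 1185*(-1/3825) = -3365/17 + 79/255 = -50396/255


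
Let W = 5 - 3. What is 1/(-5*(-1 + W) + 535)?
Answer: 1/530 ≈ 0.0018868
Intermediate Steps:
W = 2
1/(-5*(-1 + W) + 535) = 1/(-5*(-1 + 2) + 535) = 1/(-5*1 + 535) = 1/(-5 + 535) = 1/530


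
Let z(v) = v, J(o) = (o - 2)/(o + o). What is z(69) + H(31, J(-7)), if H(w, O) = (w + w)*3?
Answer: 255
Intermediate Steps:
J(o) = (-2 + o)/(2*o) (J(o) = (-2 + o)/((2*o)) = (-2 + o)*(1/(2*o)) = (-2 + o)/(2*o))
H(w, O) = 6*w (H(w, O) = (2*w)*3 = 6*w)
z(69) + H(31, J(-7)) = 69 + 6*31 = 69 + 186 = 255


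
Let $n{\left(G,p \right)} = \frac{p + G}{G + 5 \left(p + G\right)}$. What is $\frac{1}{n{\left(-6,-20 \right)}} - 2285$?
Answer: $- \frac{29637}{13} \approx -2279.8$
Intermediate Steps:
$n{\left(G,p \right)} = \frac{G + p}{5 p + 6 G}$ ($n{\left(G,p \right)} = \frac{G + p}{G + 5 \left(G + p\right)} = \frac{G + p}{G + \left(5 G + 5 p\right)} = \frac{G + p}{5 p + 6 G}$)
$\frac{1}{n{\left(-6,-20 \right)}} - 2285 = \frac{1}{\frac{1}{5 \left(-20\right) + 6 \left(-6\right)} \left(-6 - 20\right)} - 2285 = \frac{1}{\frac{1}{-100 - 36} \left(-26\right)} - 2285 = \frac{1}{\frac{1}{-136} \left(-26\right)} - 2285 = \frac{1}{\left(- \frac{1}{136}\right) \left(-26\right)} - 2285 = \frac{1}{\frac{13}{68}} - 2285 = \frac{68}{13} - 2285 = - \frac{29637}{13}$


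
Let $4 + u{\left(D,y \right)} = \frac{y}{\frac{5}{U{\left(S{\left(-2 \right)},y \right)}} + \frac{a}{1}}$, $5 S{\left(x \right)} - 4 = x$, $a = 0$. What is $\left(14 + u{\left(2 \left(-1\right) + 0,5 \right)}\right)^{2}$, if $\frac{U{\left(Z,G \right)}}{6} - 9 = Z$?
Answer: $\frac{110224}{25} \approx 4409.0$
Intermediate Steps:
$S{\left(x \right)} = \frac{4}{5} + \frac{x}{5}$
$U{\left(Z,G \right)} = 54 + 6 Z$
$u{\left(D,y \right)} = -4 + \frac{282 y}{25}$ ($u{\left(D,y \right)} = -4 + \frac{y}{\frac{5}{54 + 6 \left(\frac{4}{5} + \frac{1}{5} \left(-2\right)\right)} + \frac{0}{1}} = -4 + \frac{y}{\frac{5}{54 + 6 \left(\frac{4}{5} - \frac{2}{5}\right)} + 0 \cdot 1} = -4 + \frac{y}{\frac{5}{54 + 6 \cdot \frac{2}{5}} + 0} = -4 + \frac{y}{\frac{5}{54 + \frac{12}{5}} + 0} = -4 + \frac{y}{\frac{5}{\frac{282}{5}} + 0} = -4 + \frac{y}{5 \cdot \frac{5}{282} + 0} = -4 + \frac{y}{\frac{25}{282} + 0} = -4 + \frac{y}{\frac{25}{282}} = -4 + y \frac{282}{25} = -4 + \frac{282 y}{25}$)
$\left(14 + u{\left(2 \left(-1\right) + 0,5 \right)}\right)^{2} = \left(14 + \left(-4 + \frac{282}{25} \cdot 5\right)\right)^{2} = \left(14 + \left(-4 + \frac{282}{5}\right)\right)^{2} = \left(14 + \frac{262}{5}\right)^{2} = \left(\frac{332}{5}\right)^{2} = \frac{110224}{25}$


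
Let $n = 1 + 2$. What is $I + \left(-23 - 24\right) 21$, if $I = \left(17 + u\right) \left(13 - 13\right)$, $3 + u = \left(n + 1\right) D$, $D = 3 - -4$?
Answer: $-987$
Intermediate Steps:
$n = 3$
$D = 7$ ($D = 3 + 4 = 7$)
$u = 25$ ($u = -3 + \left(3 + 1\right) 7 = -3 + 4 \cdot 7 = -3 + 28 = 25$)
$I = 0$ ($I = \left(17 + 25\right) \left(13 - 13\right) = 42 \cdot 0 = 0$)
$I + \left(-23 - 24\right) 21 = 0 + \left(-23 - 24\right) 21 = 0 - 987 = -987$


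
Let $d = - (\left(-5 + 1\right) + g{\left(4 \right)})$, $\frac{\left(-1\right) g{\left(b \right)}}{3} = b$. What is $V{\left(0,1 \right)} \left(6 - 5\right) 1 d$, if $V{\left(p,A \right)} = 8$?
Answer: $128$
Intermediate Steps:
$g{\left(b \right)} = - 3 b$
$d = 16$ ($d = - (\left(-5 + 1\right) - 12) = - (-4 - 12) = \left(-1\right) \left(-16\right) = 16$)
$V{\left(0,1 \right)} \left(6 - 5\right) 1 d = 8 \left(6 - 5\right) 1 \cdot 16 = 8 \cdot 1 \cdot 1 \cdot 16 = 8 \cdot 1 \cdot 16 = 8 \cdot 16 = 128$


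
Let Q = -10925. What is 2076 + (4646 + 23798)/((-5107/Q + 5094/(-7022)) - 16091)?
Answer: 1280264408261248/617223243723 ≈ 2074.2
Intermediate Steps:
2076 + (4646 + 23798)/((-5107/Q + 5094/(-7022)) - 16091) = 2076 + (4646 + 23798)/((-5107/(-10925) + 5094/(-7022)) - 16091) = 2076 + 28444/((-5107*(-1/10925) + 5094*(-1/7022)) - 16091) = 2076 + 28444/((5107/10925 - 2547/3511) - 16091) = 2076 + 28444/(-9895298/38357675 - 16091) = 2076 + 28444/(-617223243723/38357675) = 2076 + 28444*(-38357675/617223243723) = 2076 - 1091045707700/617223243723 = 1280264408261248/617223243723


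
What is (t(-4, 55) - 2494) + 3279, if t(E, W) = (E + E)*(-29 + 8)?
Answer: 953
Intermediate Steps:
t(E, W) = -42*E (t(E, W) = (2*E)*(-21) = -42*E)
(t(-4, 55) - 2494) + 3279 = (-42*(-4) - 2494) + 3279 = (168 - 2494) + 3279 = -2326 + 3279 = 953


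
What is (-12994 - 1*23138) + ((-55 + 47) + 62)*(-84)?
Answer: -40668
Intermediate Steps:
(-12994 - 1*23138) + ((-55 + 47) + 62)*(-84) = (-12994 - 23138) + (-8 + 62)*(-84) = -36132 + 54*(-84) = -36132 - 4536 = -40668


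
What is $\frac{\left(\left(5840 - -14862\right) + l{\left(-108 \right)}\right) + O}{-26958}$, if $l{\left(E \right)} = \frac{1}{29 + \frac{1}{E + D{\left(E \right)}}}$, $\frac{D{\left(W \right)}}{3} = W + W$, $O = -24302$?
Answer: $\frac{13153674}{98500039} \approx 0.13354$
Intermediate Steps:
$D{\left(W \right)} = 6 W$ ($D{\left(W \right)} = 3 \left(W + W\right) = 3 \cdot 2 W = 6 W$)
$l{\left(E \right)} = \frac{1}{29 + \frac{1}{7 E}}$ ($l{\left(E \right)} = \frac{1}{29 + \frac{1}{E + 6 E}} = \frac{1}{29 + \frac{1}{7 E}}$)
$\frac{\left(\left(5840 - -14862\right) + l{\left(-108 \right)}\right) + O}{-26958} = \frac{\left(\left(5840 - -14862\right) + 7 \left(-108\right) \frac{1}{1 + 203 \left(-108\right)}\right) - 24302}{-26958} = \left(\left(\left(5840 + 14862\right) + 7 \left(-108\right) \frac{1}{1 - 21924}\right) - 24302\right) \left(- \frac{1}{26958}\right) = \left(\left(20702 + 7 \left(-108\right) \frac{1}{-21923}\right) - 24302\right) \left(- \frac{1}{26958}\right) = \left(\left(20702 + 7 \left(-108\right) \left(- \frac{1}{21923}\right)\right) - 24302\right) \left(- \frac{1}{26958}\right) = \left(\left(20702 + \frac{756}{21923}\right) - 24302\right) \left(- \frac{1}{26958}\right) = \left(\frac{453850702}{21923} - 24302\right) \left(- \frac{1}{26958}\right) = \left(- \frac{78922044}{21923}\right) \left(- \frac{1}{26958}\right) = \frac{13153674}{98500039}$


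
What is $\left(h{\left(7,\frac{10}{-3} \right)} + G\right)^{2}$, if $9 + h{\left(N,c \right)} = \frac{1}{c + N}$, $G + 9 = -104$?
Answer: $\frac{1792921}{121} \approx 14818.0$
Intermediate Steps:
$G = -113$ ($G = -9 - 104 = -113$)
$h{\left(N,c \right)} = -9 + \frac{1}{N + c}$ ($h{\left(N,c \right)} = -9 + \frac{1}{c + N} = -9 + \frac{1}{N + c}$)
$\left(h{\left(7,\frac{10}{-3} \right)} + G\right)^{2} = \left(\frac{1 - 63 - 9 \frac{10}{-3}}{7 + \frac{10}{-3}} - 113\right)^{2} = \left(\frac{1 - 63 - 9 \cdot 10 \left(- \frac{1}{3}\right)}{7 + 10 \left(- \frac{1}{3}\right)} - 113\right)^{2} = \left(\frac{1 - 63 - -30}{7 - \frac{10}{3}} - 113\right)^{2} = \left(\frac{1 - 63 + 30}{\frac{11}{3}} - 113\right)^{2} = \left(\frac{3}{11} \left(-32\right) - 113\right)^{2} = \left(- \frac{96}{11} - 113\right)^{2} = \left(- \frac{1339}{11}\right)^{2} = \frac{1792921}{121}$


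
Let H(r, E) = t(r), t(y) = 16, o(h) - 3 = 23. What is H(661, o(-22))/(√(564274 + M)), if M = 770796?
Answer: 8*√1335070/667535 ≈ 0.013847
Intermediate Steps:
o(h) = 26 (o(h) = 3 + 23 = 26)
H(r, E) = 16
H(661, o(-22))/(√(564274 + M)) = 16/(√(564274 + 770796)) = 16/(√1335070) = 16*(√1335070/1335070) = 8*√1335070/667535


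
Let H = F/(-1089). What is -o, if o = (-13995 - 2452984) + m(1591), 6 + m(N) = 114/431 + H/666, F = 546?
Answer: 128527065259280/52098849 ≈ 2.4670e+6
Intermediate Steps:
H = -182/363 (H = 546/(-1089) = 546*(-1/1089) = -182/363 ≈ -0.50138)
m(N) = -298852109/52098849 (m(N) = -6 + (114/431 - 182/363/666) = -6 + (114*(1/431) - 182/363*1/666) = -6 + (114/431 - 91/120879) = -6 + 13740985/52098849 = -298852109/52098849)
o = -128527065259280/52098849 (o = (-13995 - 2452984) - 298852109/52098849 = -2466979 - 298852109/52098849 = -128527065259280/52098849 ≈ -2.4670e+6)
-o = -1*(-128527065259280/52098849) = 128527065259280/52098849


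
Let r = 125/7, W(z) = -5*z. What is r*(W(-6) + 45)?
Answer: 9375/7 ≈ 1339.3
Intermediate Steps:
r = 125/7 (r = 125*(⅐) = 125/7 ≈ 17.857)
r*(W(-6) + 45) = 125*(-5*(-6) + 45)/7 = 125*(30 + 45)/7 = (125/7)*75 = 9375/7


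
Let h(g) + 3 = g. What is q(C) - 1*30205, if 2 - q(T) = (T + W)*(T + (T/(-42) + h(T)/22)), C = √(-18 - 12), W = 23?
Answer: -422369/14 - 10793*I*√30/462 ≈ -30169.0 - 127.96*I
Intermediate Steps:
C = I*√30 (C = √(-30) = I*√30 ≈ 5.4772*I)
h(g) = -3 + g
q(T) = 2 - (23 + T)*(-3/22 + 236*T/231) (q(T) = 2 - (T + 23)*(T + (T/(-42) + (-3 + T)/22)) = 2 - (23 + T)*(T + (T*(-1/42) + (-3 + T)*(1/22))) = 2 - (23 + T)*(T + (-T/42 + (-3/22 + T/22))) = 2 - (23 + T)*(T + (-3/22 + 5*T/231)) = 2 - (23 + T)*(-3/22 + 236*T/231))
q(C) - 1*30205 = (113/22 - 10793*I*√30/462 - 236*(I*√30)²/231) - 1*30205 = (113/22 - 10793*I*√30/462 - 236/231*(-30)) - 30205 = (113/22 - 10793*I*√30/462 + 2360/77) - 30205 = (501/14 - 10793*I*√30/462) - 30205 = -422369/14 - 10793*I*√30/462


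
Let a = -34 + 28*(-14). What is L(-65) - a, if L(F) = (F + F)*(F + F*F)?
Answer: -540374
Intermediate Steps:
L(F) = 2*F*(F + F**2) (L(F) = (2*F)*(F + F**2) = 2*F*(F + F**2))
a = -426 (a = -34 - 392 = -426)
L(-65) - a = 2*(-65)**2*(1 - 65) - 1*(-426) = 2*4225*(-64) + 426 = -540800 + 426 = -540374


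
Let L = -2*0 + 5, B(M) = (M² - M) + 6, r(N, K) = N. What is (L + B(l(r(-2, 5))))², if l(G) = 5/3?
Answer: 11881/81 ≈ 146.68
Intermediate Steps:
l(G) = 5/3 (l(G) = 5*(⅓) = 5/3)
B(M) = 6 + M² - M
L = 5 (L = 0 + 5 = 5)
(L + B(l(r(-2, 5))))² = (5 + (6 + (5/3)² - 1*5/3))² = (5 + (6 + 25/9 - 5/3))² = (5 + 64/9)² = (109/9)² = 11881/81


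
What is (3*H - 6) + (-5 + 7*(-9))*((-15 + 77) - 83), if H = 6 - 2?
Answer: 1434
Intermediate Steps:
H = 4
(3*H - 6) + (-5 + 7*(-9))*((-15 + 77) - 83) = (3*4 - 6) + (-5 + 7*(-9))*((-15 + 77) - 83) = (12 - 6) + (-5 - 63)*(62 - 83) = 6 - 68*(-21) = 6 + 1428 = 1434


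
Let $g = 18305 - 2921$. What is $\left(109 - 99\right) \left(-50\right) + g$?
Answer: $14884$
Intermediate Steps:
$g = 15384$ ($g = 18305 - 2921 = 15384$)
$\left(109 - 99\right) \left(-50\right) + g = \left(109 - 99\right) \left(-50\right) + 15384 = 10 \left(-50\right) + 15384 = -500 + 15384 = 14884$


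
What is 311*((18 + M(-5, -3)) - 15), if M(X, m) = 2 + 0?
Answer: 1555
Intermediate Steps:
M(X, m) = 2
311*((18 + M(-5, -3)) - 15) = 311*((18 + 2) - 15) = 311*(20 - 15) = 311*5 = 1555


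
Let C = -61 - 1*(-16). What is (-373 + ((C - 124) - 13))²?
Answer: 308025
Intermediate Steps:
C = -45 (C = -61 + 16 = -45)
(-373 + ((C - 124) - 13))² = (-373 + ((-45 - 124) - 13))² = (-373 + (-169 - 13))² = (-373 - 182)² = (-555)² = 308025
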